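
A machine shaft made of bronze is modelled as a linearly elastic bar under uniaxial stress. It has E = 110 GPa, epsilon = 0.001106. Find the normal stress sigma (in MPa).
Model: a linearly elastic bar under uniaxial stress, so sigma = E·epsilon.
Convert to SI units:
  E = 110 GPa = 1.1 × 10¹¹ Pa
Substitute:
  sigma = (1.1 × 10¹¹) × 0.001106
  sigma = 1.217 × 10⁸ Pa
Convert: sigma = 1.217 × 10⁸ Pa = 121.7 MPa
Final answer: sigma = 121.7 MPa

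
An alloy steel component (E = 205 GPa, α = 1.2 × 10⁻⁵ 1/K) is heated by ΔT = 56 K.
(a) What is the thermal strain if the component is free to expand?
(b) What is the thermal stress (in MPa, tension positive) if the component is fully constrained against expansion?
(a) Free thermal strain ε_th = α·ΔT = (1.2 × 10⁻⁵) × 56 = 0.000672
(b) Fully constrained, the expansion is suppressed, so σ = -E·α·ΔT. Convert E = 205 GPa = 2.05 × 10¹¹ Pa.
  σ = -(2.05 × 10¹¹) × (1.2 × 10⁻⁵) × 56 = -1.378 × 10⁸ Pa = -137.8 MPa (compressive)
Final answer: (a) ε_th = 0.000672, (b) σ = -137.8 MPa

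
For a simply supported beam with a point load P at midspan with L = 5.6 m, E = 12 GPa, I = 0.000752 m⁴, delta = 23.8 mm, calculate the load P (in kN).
Model: a simply supported beam with a point load P at midspan, so delta = (P·L^3) / (48·E·I).
Solve for P: P = (48·delta·E·I) / L^3.
Convert to SI units:
  E = 12 GPa = 1.2 × 10¹⁰ Pa
  delta = 23.8 mm = 0.0238 m
Substitute:
  P = (48 × 0.0238 × (1.2 × 10¹⁰) × 0.000752) / 5.6^3
  P = 58700 N
Convert: P = 58700 N = 58.7 kN
Final answer: P = 58.7 kN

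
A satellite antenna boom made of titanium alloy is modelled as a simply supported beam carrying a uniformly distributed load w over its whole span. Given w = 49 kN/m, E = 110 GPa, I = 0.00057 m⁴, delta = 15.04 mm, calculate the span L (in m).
Model: a simply supported beam carrying a uniformly distributed load w over its whole span, so delta = (5·w·L^4) / (384·E·I).
Solve for L: L = ((384·delta·E·I) / (5·w))^(1/4).
Convert to SI units:
  w = 49 kN/m = 49000 N/m
  E = 110 GPa = 1.1 × 10¹¹ Pa
  delta = 15.04 mm = 0.01504 m
Substitute:
  L = ((384 × 0.01504 × (1.1 × 10¹¹) × 0.00057) / (5 × 49000))^(1/4)
  L = 6.2 m
Final answer: L = 6.2 m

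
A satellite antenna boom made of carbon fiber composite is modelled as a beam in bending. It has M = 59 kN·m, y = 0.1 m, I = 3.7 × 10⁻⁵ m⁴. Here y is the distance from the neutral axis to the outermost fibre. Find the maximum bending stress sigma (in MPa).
Model: a beam in bending, so sigma = (M·y) / I.
Convert to SI units:
  M = 59 kN·m = 59000 N·m
Substitute:
  sigma = (59000 × 0.1) / (3.7 × 10⁻⁵)
  sigma = 1.595 × 10⁸ Pa
Convert: sigma = 1.595 × 10⁸ Pa = 159.5 MPa
Final answer: sigma = 159.5 MPa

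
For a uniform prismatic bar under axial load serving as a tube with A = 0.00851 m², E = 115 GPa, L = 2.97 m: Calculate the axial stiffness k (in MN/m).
Model: a uniform prismatic bar under axial load, so k = (A·E) / L.
Convert to SI units:
  E = 115 GPa = 1.15 × 10¹¹ Pa
Substitute:
  k = (0.00851 × (1.15 × 10¹¹)) / 2.97
  k = 3.295 × 10⁸ N/m
Convert: k = 3.295 × 10⁸ N/m = 329.5 MN/m
Final answer: k = 329.5 MN/m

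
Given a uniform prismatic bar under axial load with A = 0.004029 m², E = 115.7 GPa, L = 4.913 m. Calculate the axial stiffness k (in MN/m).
Model: a uniform prismatic bar under axial load, so k = (A·E) / L.
Convert to SI units:
  E = 115.7 GPa = 1.157 × 10¹¹ Pa
Substitute:
  k = (0.004029 × (1.157 × 10¹¹)) / 4.913
  k = 9.488 × 10⁷ N/m
Convert: k = 9.488 × 10⁷ N/m = 94.88 MN/m
Final answer: k = 94.88 MN/m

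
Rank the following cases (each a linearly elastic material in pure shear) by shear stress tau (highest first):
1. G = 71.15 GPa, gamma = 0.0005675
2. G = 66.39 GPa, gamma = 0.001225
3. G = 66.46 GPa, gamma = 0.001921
Model: a linearly elastic material in pure shear, so tau = G·gamma (SI units).
  Case 1: tau = (7.115 × 10¹⁰) × 0.0005675 = 4.038 × 10⁷ Pa = 40.38 MPa
  Case 2: tau = (6.639 × 10¹⁰) × 0.001225 = 8.133 × 10⁷ Pa = 81.33 MPa
  Case 3: tau = (6.646 × 10¹⁰) × 0.001921 = 1.277 × 10⁸ Pa = 127.7 MPa
Ordering: 127.7 MPa (case 3) > 81.33 MPa (case 2) > 40.38 MPa (case 1)
Final answer: 3, 2, 1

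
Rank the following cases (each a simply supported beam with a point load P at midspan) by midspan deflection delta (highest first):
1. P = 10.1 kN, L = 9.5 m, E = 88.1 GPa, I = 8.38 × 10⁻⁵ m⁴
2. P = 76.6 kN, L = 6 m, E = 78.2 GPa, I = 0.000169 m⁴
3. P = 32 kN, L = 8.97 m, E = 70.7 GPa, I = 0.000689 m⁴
Model: a simply supported beam with a point load P at midspan, so delta = (P·L^3) / (48·E·I) (SI units).
  Case 1: delta = (10100 × 9.5^3) / (48 × (8.81 × 10¹⁰) × (8.38 × 10⁻⁵)) = 0.02444 m = 24.44 mm
  Case 2: delta = (76600 × 6^3) / (48 × (7.82 × 10¹⁰) × 0.000169) = 0.02608 m = 26.08 mm
  Case 3: delta = (32000 × 8.97^3) / (48 × (7.07 × 10¹⁰) × 0.000689) = 0.009878 m = 9.878 mm
Ordering: 26.08 mm (case 2) > 24.44 mm (case 1) > 9.878 mm (case 3)
Final answer: 2, 1, 3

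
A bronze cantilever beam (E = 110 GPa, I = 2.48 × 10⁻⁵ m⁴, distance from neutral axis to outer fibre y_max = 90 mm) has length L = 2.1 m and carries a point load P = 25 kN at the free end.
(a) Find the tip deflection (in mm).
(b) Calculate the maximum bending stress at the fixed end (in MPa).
(a) Tip deflection of a cantilever with an end point load: δ = P·L^3 / (3·E·I). Convert P = 25 kN = 25000 N, E = 110 GPa = 1.1 × 10¹¹ Pa.
  δ = (25000 × 2.1^3) / (3 × (1.1 × 10¹¹) × (2.48 × 10⁻⁵)) = 0.02829 m = 28.29 mm
(b) Maximum bending moment at the fixed end: M = P·L = 25000 × 2.1 = 52500 N·m. Convert y_max = 90 mm = 0.09 m.
  σ = M·y_max / I = (52500 × 0.09) / (2.48 × 10⁻⁵) = 1.905 × 10⁸ Pa = 190.5 MPa
Final answer: (a) δ = 28.29 mm, (b) σ = 190.5 MPa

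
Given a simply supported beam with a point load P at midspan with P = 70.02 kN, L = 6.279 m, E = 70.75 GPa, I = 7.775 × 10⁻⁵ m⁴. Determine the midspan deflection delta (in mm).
Model: a simply supported beam with a point load P at midspan, so delta = (P·L^3) / (48·E·I).
Convert to SI units:
  P = 70.02 kN = 70020 N
  E = 70.75 GPa = 7.075 × 10¹⁰ Pa
Substitute:
  delta = (70020 × 6.279^3) / (48 × (7.075 × 10¹⁰) × (7.775 × 10⁻⁵))
  delta = 0.06565 m
Convert: delta = 0.06565 m = 65.65 mm
Final answer: delta = 65.65 mm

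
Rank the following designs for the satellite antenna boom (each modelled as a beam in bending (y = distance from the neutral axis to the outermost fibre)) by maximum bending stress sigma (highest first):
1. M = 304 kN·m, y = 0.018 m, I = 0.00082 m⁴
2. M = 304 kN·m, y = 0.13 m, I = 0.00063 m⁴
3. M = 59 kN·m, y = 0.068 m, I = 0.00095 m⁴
Model: a beam in bending (y = distance from the neutral axis to the outermost fibre), so sigma = (M·y) / I (SI units).
  Case 1: sigma = (304000 × 0.018) / 0.00082 = 6.673 × 10⁶ Pa = 6.673 MPa
  Case 2: sigma = (304000 × 0.13) / 0.00063 = 6.273 × 10⁷ Pa = 62.73 MPa
  Case 3: sigma = (59000 × 0.068) / 0.00095 = 4.223 × 10⁶ Pa = 4.223 MPa
Ordering: 62.73 MPa (case 2) > 6.673 MPa (case 1) > 4.223 MPa (case 3)
Final answer: 2, 1, 3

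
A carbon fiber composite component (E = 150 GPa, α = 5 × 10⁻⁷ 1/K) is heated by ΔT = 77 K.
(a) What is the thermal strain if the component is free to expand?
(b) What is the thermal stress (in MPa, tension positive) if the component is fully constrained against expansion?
(a) Free thermal strain ε_th = α·ΔT = (5 × 10⁻⁷) × 77 = 3.85 × 10⁻⁵
(b) Fully constrained, the expansion is suppressed, so σ = -E·α·ΔT. Convert E = 150 GPa = 1.5 × 10¹¹ Pa.
  σ = -(1.5 × 10¹¹) × (5 × 10⁻⁷) × 77 = -5.775 × 10⁶ Pa = -5.775 MPa (compressive)
Final answer: (a) ε_th = 3.85 × 10⁻⁵, (b) σ = -5.775 MPa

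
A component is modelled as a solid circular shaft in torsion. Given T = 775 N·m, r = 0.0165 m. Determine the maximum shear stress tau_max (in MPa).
Model: a solid circular shaft in torsion, so tau_max = (2·T) / (π·r^3).
Substitute:
  tau_max = (2 × 775) / (π × 0.0165^3)
  tau_max = 1.098 × 10⁸ Pa
Convert: tau_max = 1.098 × 10⁸ Pa = 109.8 MPa
Final answer: tau_max = 109.8 MPa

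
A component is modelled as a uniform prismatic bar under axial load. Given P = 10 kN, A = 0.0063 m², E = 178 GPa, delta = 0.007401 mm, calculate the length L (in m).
Model: a uniform prismatic bar under axial load, so delta = (P·L) / (A·E).
Solve for L: L = (delta·A·E) / P.
Convert to SI units:
  P = 10 kN = 10000 N
  E = 178 GPa = 1.78 × 10¹¹ Pa
  delta = 0.007401 mm = 7.401 × 10⁻⁶ m
Substitute:
  L = ((7.401 × 10⁻⁶) × 0.0063 × (1.78 × 10¹¹)) / 10000
  L = 0.8299 m
Final answer: L = 0.8299 m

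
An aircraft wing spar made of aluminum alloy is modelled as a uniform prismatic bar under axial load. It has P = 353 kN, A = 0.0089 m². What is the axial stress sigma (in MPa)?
Model: a uniform prismatic bar under axial load, so sigma = P / A.
Convert to SI units:
  P = 353 kN = 353000 N
Substitute:
  sigma = 353000 / 0.0089
  sigma = 3.966 × 10⁷ Pa
Convert: sigma = 3.966 × 10⁷ Pa = 39.66 MPa
Final answer: sigma = 39.66 MPa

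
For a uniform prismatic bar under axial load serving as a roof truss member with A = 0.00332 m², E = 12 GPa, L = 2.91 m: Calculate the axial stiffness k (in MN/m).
Model: a uniform prismatic bar under axial load, so k = (A·E) / L.
Convert to SI units:
  E = 12 GPa = 1.2 × 10¹⁰ Pa
Substitute:
  k = (0.00332 × (1.2 × 10¹⁰)) / 2.91
  k = 1.369 × 10⁷ N/m
Convert: k = 1.369 × 10⁷ N/m = 13.69 MN/m
Final answer: k = 13.69 MN/m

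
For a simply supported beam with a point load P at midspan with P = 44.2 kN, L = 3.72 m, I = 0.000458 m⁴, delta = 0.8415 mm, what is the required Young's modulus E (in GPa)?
Model: a simply supported beam with a point load P at midspan, so delta = (P·L^3) / (48·E·I).
Solve for E: E = (P·L^3) / (48·delta·I).
Convert to SI units:
  P = 44.2 kN = 44200 N
  delta = 0.8415 mm = 0.0008415 m
Substitute:
  E = (44200 × 3.72^3) / (48 × 0.0008415 × 0.000458)
  E = 1.23 × 10¹¹ Pa
Convert: E = 1.23 × 10¹¹ Pa = 123 GPa
Final answer: E = 123 GPa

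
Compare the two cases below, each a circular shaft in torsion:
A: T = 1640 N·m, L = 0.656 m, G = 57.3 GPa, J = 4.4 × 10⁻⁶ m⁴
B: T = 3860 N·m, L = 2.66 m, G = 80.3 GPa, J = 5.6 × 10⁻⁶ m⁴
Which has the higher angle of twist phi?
Model: a circular shaft in torsion, so phi = (T·L) / (G·J) (SI units).
  A: phi = (1640 × 0.656) / ((5.73 × 10¹⁰) × (4.4 × 10⁻⁶)) = 0.004267 rad = 0.2445°
  B: phi = (3860 × 2.66) / ((8.03 × 10¹⁰) × (5.6 × 10⁻⁶)) = 0.02283 rad = 1.308°
1.308° > 0.2445°, so B is larger.
Final answer: B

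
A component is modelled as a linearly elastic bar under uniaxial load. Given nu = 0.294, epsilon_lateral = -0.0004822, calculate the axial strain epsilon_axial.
Model: a linearly elastic bar under uniaxial load, so epsilon_lateral = -nu·epsilon_axial.
Solve for epsilon_axial: epsilon_axial = -epsilon_lateral / nu.
Substitute:
  epsilon_axial = -(-0.0004822) / 0.294
  epsilon_axial = 0.00164
Final answer: epsilon_axial = 0.00164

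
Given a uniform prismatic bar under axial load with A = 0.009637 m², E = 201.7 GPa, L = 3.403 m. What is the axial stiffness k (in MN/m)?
Model: a uniform prismatic bar under axial load, so k = (A·E) / L.
Convert to SI units:
  E = 201.7 GPa = 2.017 × 10¹¹ Pa
Substitute:
  k = (0.009637 × (2.017 × 10¹¹)) / 3.403
  k = 5.712 × 10⁸ N/m
Convert: k = 5.712 × 10⁸ N/m = 571.2 MN/m
Final answer: k = 571.2 MN/m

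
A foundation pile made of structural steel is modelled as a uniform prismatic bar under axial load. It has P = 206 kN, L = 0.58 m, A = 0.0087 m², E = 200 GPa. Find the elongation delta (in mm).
Model: a uniform prismatic bar under axial load, so delta = (P·L) / (A·E).
Convert to SI units:
  P = 206 kN = 206000 N
  E = 200 GPa = 2 × 10¹¹ Pa
Substitute:
  delta = (206000 × 0.58) / (0.0087 × (2 × 10¹¹))
  delta = 6.867 × 10⁻⁵ m
Convert: delta = 6.867 × 10⁻⁵ m = 0.06867 mm
Final answer: delta = 0.06867 mm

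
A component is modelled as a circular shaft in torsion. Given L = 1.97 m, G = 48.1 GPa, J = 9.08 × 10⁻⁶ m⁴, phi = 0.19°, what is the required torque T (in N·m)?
Model: a circular shaft in torsion, so phi = (T·L) / (G·J).
Solve for T: T = (phi·G·J) / L.
Convert to SI units:
  G = 48.1 GPa = 4.81 × 10¹⁰ Pa
  phi = 0.19° = 0.003316 rad
Substitute:
  T = (0.003316 × (4.81 × 10¹⁰) × (9.08 × 10⁻⁶)) / 1.97
  T = 735.2 N·m
Final answer: T = 735.2 N·m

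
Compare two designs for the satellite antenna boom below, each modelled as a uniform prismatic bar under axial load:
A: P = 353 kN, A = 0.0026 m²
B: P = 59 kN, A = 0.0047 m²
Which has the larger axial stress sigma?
Model: a uniform prismatic bar under axial load, so sigma = P / A (SI units).
  A: sigma = 353000 / 0.0026 = 1.358 × 10⁸ Pa = 135.8 MPa
  B: sigma = 59000 / 0.0047 = 1.255 × 10⁷ Pa = 12.55 MPa
135.8 MPa > 12.55 MPa, so A is larger.
Final answer: A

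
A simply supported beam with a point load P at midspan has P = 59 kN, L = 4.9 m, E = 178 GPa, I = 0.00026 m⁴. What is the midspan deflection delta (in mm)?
Model: a simply supported beam with a point load P at midspan, so delta = (P·L^3) / (48·E·I).
Convert to SI units:
  P = 59 kN = 59000 N
  E = 178 GPa = 1.78 × 10¹¹ Pa
Substitute:
  delta = (59000 × 4.9^3) / (48 × (1.78 × 10¹¹) × 0.00026)
  delta = 0.003125 m
Convert: delta = 0.003125 m = 3.125 mm
Final answer: delta = 3.125 mm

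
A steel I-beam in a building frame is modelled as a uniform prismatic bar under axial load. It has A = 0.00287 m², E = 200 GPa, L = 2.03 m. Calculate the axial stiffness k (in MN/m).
Model: a uniform prismatic bar under axial load, so k = (A·E) / L.
Convert to SI units:
  E = 200 GPa = 2 × 10¹¹ Pa
Substitute:
  k = (0.00287 × (2 × 10¹¹)) / 2.03
  k = 2.828 × 10⁸ N/m
Convert: k = 2.828 × 10⁸ N/m = 282.8 MN/m
Final answer: k = 282.8 MN/m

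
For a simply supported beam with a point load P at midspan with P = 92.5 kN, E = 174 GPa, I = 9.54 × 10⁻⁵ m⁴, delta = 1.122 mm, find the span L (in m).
Model: a simply supported beam with a point load P at midspan, so delta = (P·L^3) / (48·E·I).
Solve for L: L = ((48·delta·E·I) / P)^(1/3).
Convert to SI units:
  P = 92.5 kN = 92500 N
  E = 174 GPa = 1.74 × 10¹¹ Pa
  delta = 1.122 mm = 0.001122 m
Substitute:
  L = ((48 × 0.001122 × (1.74 × 10¹¹) × (9.54 × 10⁻⁵)) / 92500)^(1/3)
  L = 2.13 m
Final answer: L = 2.13 m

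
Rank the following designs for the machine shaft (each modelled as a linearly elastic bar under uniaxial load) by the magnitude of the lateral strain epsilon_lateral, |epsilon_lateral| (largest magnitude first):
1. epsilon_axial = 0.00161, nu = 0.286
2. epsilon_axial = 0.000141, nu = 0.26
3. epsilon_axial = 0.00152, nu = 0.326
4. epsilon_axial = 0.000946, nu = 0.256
Model: a linearly elastic bar under uniaxial load, so epsilon_lateral = -nu·epsilon_axial (SI units).
  Case 1: epsilon_lateral = -(0.286 × 0.00161) = -0.0004605
  Case 2: epsilon_lateral = -(0.26 × 0.000141) = -3.666 × 10⁻⁵
  Case 3: epsilon_lateral = -(0.326 × 0.00152) = -0.0004955
  Case 4: epsilon_lateral = -(0.256 × 0.000946) = -0.0002422
Ordering by |epsilon_lateral|: 0.0004955 (case 3) > 0.0004605 (case 1) > 0.0002422 (case 4) > 3.666 × 10⁻⁵ (case 2)
Final answer: 3, 1, 4, 2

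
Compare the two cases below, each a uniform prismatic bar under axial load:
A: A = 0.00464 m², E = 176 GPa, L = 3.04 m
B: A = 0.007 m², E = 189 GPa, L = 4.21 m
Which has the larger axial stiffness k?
Model: a uniform prismatic bar under axial load, so k = (A·E) / L (SI units).
  A: k = (0.00464 × (1.76 × 10¹¹)) / 3.04 = 2.686 × 10⁸ N/m = 268.6 MN/m
  B: k = (0.007 × (1.89 × 10¹¹)) / 4.21 = 3.143 × 10⁸ N/m = 314.3 MN/m
314.3 MN/m > 268.6 MN/m, so B is larger.
Final answer: B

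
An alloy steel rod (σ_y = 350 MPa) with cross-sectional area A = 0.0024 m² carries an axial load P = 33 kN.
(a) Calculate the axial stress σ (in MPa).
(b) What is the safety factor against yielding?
(a) Axial stress σ = P/A. Convert P = 33 kN = 33000 N.
  σ = 33000 / 0.0024 = 1.375 × 10⁷ Pa = 13.75 MPa
(b) Safety factor SF = σ_y/σ = 350 / 13.75 = 25.45
Final answer: (a) σ = 13.75 MPa, (b) SF = 25.45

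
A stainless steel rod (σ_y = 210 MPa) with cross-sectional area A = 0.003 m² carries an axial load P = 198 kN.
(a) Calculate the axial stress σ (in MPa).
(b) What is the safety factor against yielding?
(a) Axial stress σ = P/A. Convert P = 198 kN = 198000 N.
  σ = 198000 / 0.003 = 6.6 × 10⁷ Pa = 66 MPa
(b) Safety factor SF = σ_y/σ = 210 / 66 = 3.182
Final answer: (a) σ = 66 MPa, (b) SF = 3.182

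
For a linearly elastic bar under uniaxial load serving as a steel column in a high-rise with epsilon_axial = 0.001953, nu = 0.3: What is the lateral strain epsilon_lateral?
Model: a linearly elastic bar under uniaxial load, so epsilon_lateral = -nu·epsilon_axial.
Substitute:
  epsilon_lateral = -(0.3 × 0.001953)
  epsilon_lateral = -0.0005859
Final answer: epsilon_lateral = -0.0005859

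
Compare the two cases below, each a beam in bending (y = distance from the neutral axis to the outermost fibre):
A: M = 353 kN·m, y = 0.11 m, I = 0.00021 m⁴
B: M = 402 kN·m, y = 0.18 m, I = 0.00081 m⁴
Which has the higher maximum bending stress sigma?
Model: a beam in bending (y = distance from the neutral axis to the outermost fibre), so sigma = (M·y) / I (SI units).
  A: sigma = (353000 × 0.11) / 0.00021 = 1.849 × 10⁸ Pa = 184.9 MPa
  B: sigma = (402000 × 0.18) / 0.00081 = 8.933 × 10⁷ Pa = 89.33 MPa
184.9 MPa > 89.33 MPa, so A is larger.
Final answer: A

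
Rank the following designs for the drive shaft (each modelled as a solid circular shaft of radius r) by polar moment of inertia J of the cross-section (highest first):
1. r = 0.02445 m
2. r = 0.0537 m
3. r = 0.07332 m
Model: a solid circular shaft of radius r, so J = (π·r^4) / 2 (SI units).
  Case 1: J = (π × 0.02445^4) / 2 = 5.614 × 10⁻⁷ m⁴
  Case 2: J = (π × 0.0537^4) / 2 = 1.306 × 10⁻⁵ m⁴
  Case 3: J = (π × 0.07332^4) / 2 = 4.54 × 10⁻⁵ m⁴
Ordering: 4.54 × 10⁻⁵ m⁴ (case 3) > 1.306 × 10⁻⁵ m⁴ (case 2) > 5.614 × 10⁻⁷ m⁴ (case 1)
Final answer: 3, 2, 1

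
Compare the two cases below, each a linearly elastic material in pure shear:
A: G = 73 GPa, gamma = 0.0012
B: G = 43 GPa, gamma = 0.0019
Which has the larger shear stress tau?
Model: a linearly elastic material in pure shear, so tau = G·gamma (SI units).
  A: tau = (7.3 × 10¹⁰) × 0.0012 = 8.76 × 10⁷ Pa = 87.6 MPa
  B: tau = (4.3 × 10¹⁰) × 0.0019 = 8.17 × 10⁷ Pa = 81.7 MPa
87.6 MPa > 81.7 MPa, so A is larger.
Final answer: A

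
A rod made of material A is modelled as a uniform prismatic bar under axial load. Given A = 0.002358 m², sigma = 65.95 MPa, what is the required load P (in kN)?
Model: a uniform prismatic bar under axial load, so sigma = P / A.
Solve for P: P = sigma·A.
Convert to SI units:
  sigma = 65.95 MPa = 6.595 × 10⁷ Pa
Substitute:
  P = (6.595 × 10⁷) × 0.002358
  P = 155500 N
Convert: P = 155500 N = 155.5 kN
Final answer: P = 155.5 kN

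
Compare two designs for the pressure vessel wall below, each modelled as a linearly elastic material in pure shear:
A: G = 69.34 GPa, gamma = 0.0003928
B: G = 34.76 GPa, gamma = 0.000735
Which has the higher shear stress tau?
Model: a linearly elastic material in pure shear, so tau = G·gamma (SI units).
  A: tau = (6.934 × 10¹⁰) × 0.0003928 = 2.724 × 10⁷ Pa = 27.24 MPa
  B: tau = (3.476 × 10¹⁰) × 0.000735 = 2.555 × 10⁷ Pa = 25.55 MPa
27.24 MPa > 25.55 MPa, so A is larger.
Final answer: A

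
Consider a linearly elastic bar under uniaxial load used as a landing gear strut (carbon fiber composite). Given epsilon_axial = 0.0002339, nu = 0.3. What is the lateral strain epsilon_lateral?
Model: a linearly elastic bar under uniaxial load, so epsilon_lateral = -nu·epsilon_axial.
Substitute:
  epsilon_lateral = -(0.3 × 0.0002339)
  epsilon_lateral = -7.017 × 10⁻⁵
Final answer: epsilon_lateral = -7.017 × 10⁻⁵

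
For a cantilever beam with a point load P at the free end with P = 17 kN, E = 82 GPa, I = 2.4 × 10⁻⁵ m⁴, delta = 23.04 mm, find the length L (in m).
Model: a cantilever beam with a point load P at the free end, so delta = (P·L^3) / (3·E·I).
Solve for L: L = ((3·delta·E·I) / P)^(1/3).
Convert to SI units:
  P = 17 kN = 17000 N
  E = 82 GPa = 8.2 × 10¹⁰ Pa
  delta = 23.04 mm = 0.02304 m
Substitute:
  L = ((3 × 0.02304 × (8.2 × 10¹⁰) × (2.4 × 10⁻⁵)) / 17000)^(1/3)
  L = 2 m
Final answer: L = 2 m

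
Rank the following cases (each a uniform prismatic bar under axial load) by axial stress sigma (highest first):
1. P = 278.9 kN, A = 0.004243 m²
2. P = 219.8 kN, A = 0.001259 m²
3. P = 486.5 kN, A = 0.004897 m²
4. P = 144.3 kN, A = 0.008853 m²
Model: a uniform prismatic bar under axial load, so sigma = P / A (SI units).
  Case 1: sigma = 278900 / 0.004243 = 6.573 × 10⁷ Pa = 65.73 MPa
  Case 2: sigma = 219800 / 0.001259 = 1.746 × 10⁸ Pa = 174.6 MPa
  Case 3: sigma = 486500 / 0.004897 = 9.935 × 10⁷ Pa = 99.35 MPa
  Case 4: sigma = 144300 / 0.008853 = 1.63 × 10⁷ Pa = 16.3 MPa
Ordering: 174.6 MPa (case 2) > 99.35 MPa (case 3) > 65.73 MPa (case 1) > 16.3 MPa (case 4)
Final answer: 2, 3, 1, 4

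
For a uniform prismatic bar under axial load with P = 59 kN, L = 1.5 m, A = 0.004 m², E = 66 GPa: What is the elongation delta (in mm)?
Model: a uniform prismatic bar under axial load, so delta = (P·L) / (A·E).
Convert to SI units:
  P = 59 kN = 59000 N
  E = 66 GPa = 6.6 × 10¹⁰ Pa
Substitute:
  delta = (59000 × 1.5) / (0.004 × (6.6 × 10¹⁰))
  delta = 0.0003352 m
Convert: delta = 0.0003352 m = 0.3352 mm
Final answer: delta = 0.3352 mm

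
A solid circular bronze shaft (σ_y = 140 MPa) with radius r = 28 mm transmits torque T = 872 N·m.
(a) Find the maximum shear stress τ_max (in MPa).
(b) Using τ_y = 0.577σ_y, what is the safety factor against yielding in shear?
(a) For a solid circular shaft, τ_max = T·r/J with J = π·r^4/2, i.e. τ_max = 2·T / (π·r^3). Convert r = 28 mm = 0.028 m.
  τ_max = (2 × 872) / (π × 0.028^3) = 2.529 × 10⁷ Pa = 25.29 MPa
(b) τ_y = 0.577 × 140 = 80.78 MPa
  SF = τ_y/τ_max = 80.78 / 25.29 = 3.194
Final answer: (a) τ_max = 25.29 MPa, (b) SF = 3.194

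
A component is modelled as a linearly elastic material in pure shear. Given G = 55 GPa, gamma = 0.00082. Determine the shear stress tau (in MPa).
Model: a linearly elastic material in pure shear, so tau = G·gamma.
Convert to SI units:
  G = 55 GPa = 5.5 × 10¹⁰ Pa
Substitute:
  tau = (5.5 × 10¹⁰) × 0.00082
  tau = 4.51 × 10⁷ Pa
Convert: tau = 4.51 × 10⁷ Pa = 45.1 MPa
Final answer: tau = 45.1 MPa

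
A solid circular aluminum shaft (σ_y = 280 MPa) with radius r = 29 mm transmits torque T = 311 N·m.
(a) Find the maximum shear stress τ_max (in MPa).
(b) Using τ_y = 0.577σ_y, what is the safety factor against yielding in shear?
(a) For a solid circular shaft, τ_max = T·r/J with J = π·r^4/2, i.e. τ_max = 2·T / (π·r^3). Convert r = 29 mm = 0.029 m.
  τ_max = (2 × 311) / (π × 0.029^3) = 8.118 × 10⁶ Pa = 8.118 MPa
(b) τ_y = 0.577 × 280 = 161.56 MPa
  SF = τ_y/τ_max = 161.56 / 8.118 = 19.9
Final answer: (a) τ_max = 8.118 MPa, (b) SF = 19.9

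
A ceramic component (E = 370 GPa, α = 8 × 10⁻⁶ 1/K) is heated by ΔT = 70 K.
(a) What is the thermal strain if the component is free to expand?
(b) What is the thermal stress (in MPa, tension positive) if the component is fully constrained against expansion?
(a) Free thermal strain ε_th = α·ΔT = (8 × 10⁻⁶) × 70 = 0.00056
(b) Fully constrained, the expansion is suppressed, so σ = -E·α·ΔT. Convert E = 370 GPa = 3.7 × 10¹¹ Pa.
  σ = -(3.7 × 10¹¹) × (8 × 10⁻⁶) × 70 = -2.072 × 10⁸ Pa = -207.2 MPa (compressive)
Final answer: (a) ε_th = 0.00056, (b) σ = -207.2 MPa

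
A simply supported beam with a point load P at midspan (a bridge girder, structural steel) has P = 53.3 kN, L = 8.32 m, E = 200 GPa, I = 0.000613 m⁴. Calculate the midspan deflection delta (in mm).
Model: a simply supported beam with a point load P at midspan, so delta = (P·L^3) / (48·E·I).
Convert to SI units:
  P = 53.3 kN = 53300 N
  E = 200 GPa = 2 × 10¹¹ Pa
Substitute:
  delta = (53300 × 8.32^3) / (48 × (2 × 10¹¹) × 0.000613)
  delta = 0.005216 m
Convert: delta = 0.005216 m = 5.216 mm
Final answer: delta = 5.216 mm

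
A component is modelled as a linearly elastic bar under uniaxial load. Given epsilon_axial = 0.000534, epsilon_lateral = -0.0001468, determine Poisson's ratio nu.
Model: a linearly elastic bar under uniaxial load, so epsilon_lateral = -nu·epsilon_axial.
Solve for nu: nu = -epsilon_lateral / epsilon_axial.
Substitute:
  nu = -(-0.0001468) / 0.000534
  nu = 0.2749
Final answer: nu = 0.2749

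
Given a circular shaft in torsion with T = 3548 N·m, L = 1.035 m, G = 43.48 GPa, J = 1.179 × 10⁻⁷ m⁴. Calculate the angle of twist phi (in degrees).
Model: a circular shaft in torsion, so phi = (T·L) / (G·J).
Convert to SI units:
  G = 43.48 GPa = 4.348 × 10¹⁰ Pa
Substitute:
  phi = (3548 × 1.035) / ((4.348 × 10¹⁰) × (1.179 × 10⁻⁷))
  phi = 0.7163 rad
Convert to degrees: phi = 0.7163 × 180/π = 41.04°
Final answer: phi = 41.04°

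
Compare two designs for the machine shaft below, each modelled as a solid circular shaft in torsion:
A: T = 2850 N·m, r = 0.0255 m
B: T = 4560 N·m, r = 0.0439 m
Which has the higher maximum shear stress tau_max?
Model: a solid circular shaft in torsion, so tau_max = (2·T) / (π·r^3) (SI units).
  A: tau_max = (2 × 2850) / (π × 0.0255^3) = 1.094 × 10⁸ Pa = 109.4 MPa
  B: tau_max = (2 × 4560) / (π × 0.0439^3) = 3.431 × 10⁷ Pa = 34.31 MPa
109.4 MPa > 34.31 MPa, so A is larger.
Final answer: A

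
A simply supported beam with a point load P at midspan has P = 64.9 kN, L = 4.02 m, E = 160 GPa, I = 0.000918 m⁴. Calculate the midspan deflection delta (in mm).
Model: a simply supported beam with a point load P at midspan, so delta = (P·L^3) / (48·E·I).
Convert to SI units:
  P = 64.9 kN = 64900 N
  E = 160 GPa = 1.6 × 10¹¹ Pa
Substitute:
  delta = (64900 × 4.02^3) / (48 × (1.6 × 10¹¹) × 0.000918)
  delta = 0.000598 m
Convert: delta = 0.000598 m = 0.598 mm
Final answer: delta = 0.598 mm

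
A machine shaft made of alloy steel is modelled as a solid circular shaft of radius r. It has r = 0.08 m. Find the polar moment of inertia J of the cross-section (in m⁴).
Model: a solid circular shaft of radius r, so J = (π·r^4) / 2.
Substitute:
  J = (π × 0.08^4) / 2
  J = 6.434 × 10⁻⁵ m⁴
Final answer: J = 6.434 × 10⁻⁵ m⁴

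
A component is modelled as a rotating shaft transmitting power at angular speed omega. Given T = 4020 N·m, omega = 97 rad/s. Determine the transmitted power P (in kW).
Model: a rotating shaft transmitting power at angular speed omega, so P = T·omega.
Substitute:
  P = 4020 × 97
  P = 389900 W
Convert: P = 389900 W = 389.9 kW
Final answer: P = 389.9 kW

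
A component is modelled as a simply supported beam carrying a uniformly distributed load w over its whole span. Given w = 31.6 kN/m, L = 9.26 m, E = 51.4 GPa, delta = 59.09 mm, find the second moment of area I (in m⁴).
Model: a simply supported beam carrying a uniformly distributed load w over its whole span, so delta = (5·w·L^4) / (384·E·I).
Solve for I: I = (5·w·L^4) / (384·delta·E).
Convert to SI units:
  w = 31.6 kN/m = 31600 N/m
  E = 51.4 GPa = 5.14 × 10¹⁰ Pa
  delta = 59.09 mm = 0.05909 m
Substitute:
  I = (5 × 31600 × 9.26^4) / (384 × 0.05909 × (5.14 × 10¹⁰))
  I = 0.0009961 m⁴
Final answer: I = 0.0009961 m⁴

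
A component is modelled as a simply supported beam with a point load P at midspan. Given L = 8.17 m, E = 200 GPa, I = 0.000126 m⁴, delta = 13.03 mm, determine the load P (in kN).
Model: a simply supported beam with a point load P at midspan, so delta = (P·L^3) / (48·E·I).
Solve for P: P = (48·delta·E·I) / L^3.
Convert to SI units:
  E = 200 GPa = 2 × 10¹¹ Pa
  delta = 13.03 mm = 0.01303 m
Substitute:
  P = (48 × 0.01303 × (2 × 10¹¹) × 0.000126) / 8.17^3
  P = 28900 N
Convert: P = 28900 N = 28.9 kN
Final answer: P = 28.9 kN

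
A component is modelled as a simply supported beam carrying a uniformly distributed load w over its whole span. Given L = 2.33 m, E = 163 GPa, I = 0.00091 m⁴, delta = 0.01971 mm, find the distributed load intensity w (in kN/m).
Model: a simply supported beam carrying a uniformly distributed load w over its whole span, so delta = (5·w·L^4) / (384·E·I).
Solve for w: w = (384·delta·E·I) / (5·L^4).
Convert to SI units:
  E = 163 GPa = 1.63 × 10¹¹ Pa
  delta = 0.01971 mm = 1.971 × 10⁻⁵ m
Substitute:
  w = (384 × (1.971 × 10⁻⁵) × (1.63 × 10¹¹) × 0.00091) / (5 × 2.33^4)
  w = 7618 N/m
Convert: w = 7618 N/m = 7.618 kN/m
Final answer: w = 7.618 kN/m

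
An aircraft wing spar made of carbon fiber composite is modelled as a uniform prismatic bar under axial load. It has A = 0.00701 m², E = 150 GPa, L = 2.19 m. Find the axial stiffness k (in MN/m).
Model: a uniform prismatic bar under axial load, so k = (A·E) / L.
Convert to SI units:
  E = 150 GPa = 1.5 × 10¹¹ Pa
Substitute:
  k = (0.00701 × (1.5 × 10¹¹)) / 2.19
  k = 4.801 × 10⁸ N/m
Convert: k = 4.801 × 10⁸ N/m = 480.1 MN/m
Final answer: k = 480.1 MN/m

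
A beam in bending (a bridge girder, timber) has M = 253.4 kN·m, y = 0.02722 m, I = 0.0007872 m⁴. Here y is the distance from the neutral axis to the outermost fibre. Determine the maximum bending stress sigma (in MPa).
Model: a beam in bending, so sigma = (M·y) / I.
Convert to SI units:
  M = 253.4 kN·m = 253400 N·m
Substitute:
  sigma = (253400 × 0.02722) / 0.0007872
  sigma = 8.762 × 10⁶ Pa
Convert: sigma = 8.762 × 10⁶ Pa = 8.762 MPa
Final answer: sigma = 8.762 MPa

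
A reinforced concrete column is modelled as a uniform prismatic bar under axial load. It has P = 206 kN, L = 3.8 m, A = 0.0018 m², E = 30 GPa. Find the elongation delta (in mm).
Model: a uniform prismatic bar under axial load, so delta = (P·L) / (A·E).
Convert to SI units:
  P = 206 kN = 206000 N
  E = 30 GPa = 3 × 10¹⁰ Pa
Substitute:
  delta = (206000 × 3.8) / (0.0018 × (3 × 10¹⁰))
  delta = 0.0145 m
Convert: delta = 0.0145 m = 14.5 mm
Final answer: delta = 14.5 mm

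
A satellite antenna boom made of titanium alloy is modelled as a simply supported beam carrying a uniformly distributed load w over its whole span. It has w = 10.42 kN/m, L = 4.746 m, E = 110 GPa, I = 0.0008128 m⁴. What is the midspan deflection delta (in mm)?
Model: a simply supported beam carrying a uniformly distributed load w over its whole span, so delta = (5·w·L^4) / (384·E·I).
Convert to SI units:
  w = 10.42 kN/m = 10420 N/m
  E = 110 GPa = 1.1 × 10¹¹ Pa
Substitute:
  delta = (5 × 10420 × 4.746^4) / (384 × (1.1 × 10¹¹) × 0.0008128)
  delta = 0.0007699 m
Convert: delta = 0.0007699 m = 0.7699 mm
Final answer: delta = 0.7699 mm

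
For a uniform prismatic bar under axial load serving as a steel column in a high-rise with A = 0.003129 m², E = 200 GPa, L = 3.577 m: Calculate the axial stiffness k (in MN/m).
Model: a uniform prismatic bar under axial load, so k = (A·E) / L.
Convert to SI units:
  E = 200 GPa = 2 × 10¹¹ Pa
Substitute:
  k = (0.003129 × (2 × 10¹¹)) / 3.577
  k = 1.75 × 10⁸ N/m
Convert: k = 1.75 × 10⁸ N/m = 175 MN/m
Final answer: k = 175 MN/m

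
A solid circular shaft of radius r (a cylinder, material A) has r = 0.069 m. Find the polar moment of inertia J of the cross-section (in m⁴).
Model: a solid circular shaft of radius r, so J = (π·r^4) / 2.
Substitute:
  J = (π × 0.069^4) / 2
  J = 3.561 × 10⁻⁵ m⁴
Final answer: J = 3.561 × 10⁻⁵ m⁴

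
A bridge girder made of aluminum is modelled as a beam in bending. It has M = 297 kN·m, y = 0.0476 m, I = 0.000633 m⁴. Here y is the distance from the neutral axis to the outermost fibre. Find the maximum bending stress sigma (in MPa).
Model: a beam in bending, so sigma = (M·y) / I.
Convert to SI units:
  M = 297 kN·m = 297000 N·m
Substitute:
  sigma = (297000 × 0.0476) / 0.000633
  sigma = 2.233 × 10⁷ Pa
Convert: sigma = 2.233 × 10⁷ Pa = 22.33 MPa
Final answer: sigma = 22.33 MPa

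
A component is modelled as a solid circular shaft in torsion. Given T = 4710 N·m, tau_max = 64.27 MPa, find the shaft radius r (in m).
Model: a solid circular shaft in torsion, so tau_max = (2·T) / (π·r^3).
Solve for r: r = ((2·T) / (π·tau_max))^(1/3).
Convert to SI units:
  tau_max = 64.27 MPa = 6.427 × 10⁷ Pa
Substitute:
  r = ((2 × 4710) / (π × (6.427 × 10⁷)))^(1/3)
  r = 0.036 m
Final answer: r = 0.036 m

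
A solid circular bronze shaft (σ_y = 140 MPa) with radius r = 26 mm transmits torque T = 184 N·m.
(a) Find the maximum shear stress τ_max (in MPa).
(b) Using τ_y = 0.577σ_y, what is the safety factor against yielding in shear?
(a) For a solid circular shaft, τ_max = T·r/J with J = π·r^4/2, i.e. τ_max = 2·T / (π·r^3). Convert r = 26 mm = 0.026 m.
  τ_max = (2 × 184) / (π × 0.026^3) = 6.665 × 10⁶ Pa = 6.665 MPa
(b) τ_y = 0.577 × 140 = 80.78 MPa
  SF = τ_y/τ_max = 80.78 / 6.665 = 12.12
Final answer: (a) τ_max = 6.665 MPa, (b) SF = 12.12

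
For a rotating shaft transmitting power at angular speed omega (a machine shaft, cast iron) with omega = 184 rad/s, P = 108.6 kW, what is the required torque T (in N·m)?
Model: a rotating shaft transmitting power at angular speed omega, so P = T·omega.
Solve for T: T = P / omega.
Convert to SI units:
  P = 108.6 kW = 108600 W
Substitute:
  T = 108600 / 184
  T = 590.2 N·m
Final answer: T = 590.2 N·m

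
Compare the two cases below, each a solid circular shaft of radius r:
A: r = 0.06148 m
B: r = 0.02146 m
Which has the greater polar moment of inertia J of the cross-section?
Model: a solid circular shaft of radius r, so J = (π·r^4) / 2 (SI units).
  A: J = (π × 0.06148^4) / 2 = 2.244 × 10⁻⁵ m⁴
  B: J = (π × 0.02146^4) / 2 = 3.331 × 10⁻⁷ m⁴
2.244 × 10⁻⁵ m⁴ > 3.331 × 10⁻⁷ m⁴, so A is larger.
Final answer: A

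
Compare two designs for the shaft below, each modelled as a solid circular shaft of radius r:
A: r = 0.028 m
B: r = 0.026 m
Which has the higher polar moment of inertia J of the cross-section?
Model: a solid circular shaft of radius r, so J = (π·r^4) / 2 (SI units).
  A: J = (π × 0.028^4) / 2 = 9.655 × 10⁻⁷ m⁴
  B: J = (π × 0.026^4) / 2 = 7.178 × 10⁻⁷ m⁴
9.655 × 10⁻⁷ m⁴ > 7.178 × 10⁻⁷ m⁴, so A is larger.
Final answer: A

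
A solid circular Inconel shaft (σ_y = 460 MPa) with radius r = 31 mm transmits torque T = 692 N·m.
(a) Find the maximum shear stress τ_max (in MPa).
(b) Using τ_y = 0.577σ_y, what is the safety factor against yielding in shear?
(a) For a solid circular shaft, τ_max = T·r/J with J = π·r^4/2, i.e. τ_max = 2·T / (π·r^3). Convert r = 31 mm = 0.031 m.
  τ_max = (2 × 692) / (π × 0.031^3) = 1.479 × 10⁷ Pa = 14.79 MPa
(b) τ_y = 0.577 × 460 = 265.42 MPa
  SF = τ_y/τ_max = 265.42 / 14.79 = 17.95
Final answer: (a) τ_max = 14.79 MPa, (b) SF = 17.95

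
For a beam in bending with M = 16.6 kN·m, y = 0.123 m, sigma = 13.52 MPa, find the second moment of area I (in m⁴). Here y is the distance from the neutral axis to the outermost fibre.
Model: a beam in bending, so sigma = (M·y) / I.
Solve for I: I = (M·y) / sigma.
Convert to SI units:
  M = 16.6 kN·m = 16600 N·m
  sigma = 13.52 MPa = 1.352 × 10⁷ Pa
Substitute:
  I = (16600 × 0.123) / (1.352 × 10⁷)
  I = 0.000151 m⁴
Final answer: I = 0.000151 m⁴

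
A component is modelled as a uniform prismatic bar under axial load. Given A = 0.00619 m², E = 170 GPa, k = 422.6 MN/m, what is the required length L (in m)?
Model: a uniform prismatic bar under axial load, so k = (A·E) / L.
Solve for L: L = (A·E) / k.
Convert to SI units:
  E = 170 GPa = 1.7 × 10¹¹ Pa
  k = 422.6 MN/m = 4.226 × 10⁸ N/m
Substitute:
  L = (0.00619 × (1.7 × 10¹¹)) / (4.226 × 10⁸)
  L = 2.49 m
Final answer: L = 2.49 m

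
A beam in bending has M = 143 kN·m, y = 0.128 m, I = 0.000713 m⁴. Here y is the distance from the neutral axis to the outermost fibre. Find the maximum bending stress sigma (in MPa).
Model: a beam in bending, so sigma = (M·y) / I.
Convert to SI units:
  M = 143 kN·m = 143000 N·m
Substitute:
  sigma = (143000 × 0.128) / 0.000713
  sigma = 2.567 × 10⁷ Pa
Convert: sigma = 2.567 × 10⁷ Pa = 25.67 MPa
Final answer: sigma = 25.67 MPa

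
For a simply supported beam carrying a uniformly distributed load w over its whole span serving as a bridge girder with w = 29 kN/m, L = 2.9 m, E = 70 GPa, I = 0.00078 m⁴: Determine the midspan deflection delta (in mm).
Model: a simply supported beam carrying a uniformly distributed load w over its whole span, so delta = (5·w·L^4) / (384·E·I).
Convert to SI units:
  w = 29 kN/m = 29000 N/m
  E = 70 GPa = 7 × 10¹⁰ Pa
Substitute:
  delta = (5 × 29000 × 2.9^4) / (384 × (7 × 10¹⁰) × 0.00078)
  delta = 0.0004891 m
Convert: delta = 0.0004891 m = 0.4891 mm
Final answer: delta = 0.4891 mm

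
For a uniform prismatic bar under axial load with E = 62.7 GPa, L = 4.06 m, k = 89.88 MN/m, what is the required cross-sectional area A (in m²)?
Model: a uniform prismatic bar under axial load, so k = (A·E) / L.
Solve for A: A = (k·L) / E.
Convert to SI units:
  E = 62.7 GPa = 6.27 × 10¹⁰ Pa
  k = 89.88 MN/m = 8.988 × 10⁷ N/m
Substitute:
  A = ((8.988 × 10⁷) × 4.06) / (6.27 × 10¹⁰)
  A = 0.00582 m²
Final answer: A = 0.00582 m²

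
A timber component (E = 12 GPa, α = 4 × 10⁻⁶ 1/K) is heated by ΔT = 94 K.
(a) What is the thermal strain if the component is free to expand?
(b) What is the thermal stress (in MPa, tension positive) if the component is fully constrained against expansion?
(a) Free thermal strain ε_th = α·ΔT = (4 × 10⁻⁶) × 94 = 0.000376
(b) Fully constrained, the expansion is suppressed, so σ = -E·α·ΔT. Convert E = 12 GPa = 1.2 × 10¹⁰ Pa.
  σ = -(1.2 × 10¹⁰) × (4 × 10⁻⁶) × 94 = -4.512 × 10⁶ Pa = -4.512 MPa (compressive)
Final answer: (a) ε_th = 0.000376, (b) σ = -4.512 MPa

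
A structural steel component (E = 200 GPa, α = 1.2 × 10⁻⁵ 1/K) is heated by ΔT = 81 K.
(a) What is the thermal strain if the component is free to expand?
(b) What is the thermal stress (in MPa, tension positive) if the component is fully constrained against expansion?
(a) Free thermal strain ε_th = α·ΔT = (1.2 × 10⁻⁵) × 81 = 0.000972
(b) Fully constrained, the expansion is suppressed, so σ = -E·α·ΔT. Convert E = 200 GPa = 2 × 10¹¹ Pa.
  σ = -(2 × 10¹¹) × (1.2 × 10⁻⁵) × 81 = -1.944 × 10⁸ Pa = -194.4 MPa (compressive)
Final answer: (a) ε_th = 0.000972, (b) σ = -194.4 MPa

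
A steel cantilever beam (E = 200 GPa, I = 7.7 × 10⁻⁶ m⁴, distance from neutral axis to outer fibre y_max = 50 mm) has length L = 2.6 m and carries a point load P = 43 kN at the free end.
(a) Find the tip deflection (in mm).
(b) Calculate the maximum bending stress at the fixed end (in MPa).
(a) Tip deflection of a cantilever with an end point load: δ = P·L^3 / (3·E·I). Convert P = 43 kN = 43000 N, E = 200 GPa = 2 × 10¹¹ Pa.
  δ = (43000 × 2.6^3) / (3 × (2 × 10¹¹) × (7.7 × 10⁻⁶)) = 0.1636 m = 163.6 mm
(b) Maximum bending moment at the fixed end: M = P·L = 43000 × 2.6 = 111800 N·m. Convert y_max = 50 mm = 0.05 m.
  σ = M·y_max / I = (111800 × 0.05) / (7.7 × 10⁻⁶) = 7.26 × 10⁸ Pa = 726 MPa
Final answer: (a) δ = 163.6 mm, (b) σ = 726 MPa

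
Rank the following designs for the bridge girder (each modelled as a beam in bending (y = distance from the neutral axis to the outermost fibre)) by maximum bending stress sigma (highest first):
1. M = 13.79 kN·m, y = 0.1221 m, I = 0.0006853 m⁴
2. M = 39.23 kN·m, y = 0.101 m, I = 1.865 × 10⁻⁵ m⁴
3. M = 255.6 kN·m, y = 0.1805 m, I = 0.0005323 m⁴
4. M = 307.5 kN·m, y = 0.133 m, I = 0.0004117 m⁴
Model: a beam in bending (y = distance from the neutral axis to the outermost fibre), so sigma = (M·y) / I (SI units).
  Case 1: sigma = (13790 × 0.1221) / 0.0006853 = 2.457 × 10⁶ Pa = 2.457 MPa
  Case 2: sigma = (39230 × 0.101) / (1.865 × 10⁻⁵) = 2.125 × 10⁸ Pa = 212.5 MPa
  Case 3: sigma = (255600 × 0.1805) / 0.0005323 = 8.667 × 10⁷ Pa = 86.67 MPa
  Case 4: sigma = (307500 × 0.133) / 0.0004117 = 9.934 × 10⁷ Pa = 99.34 MPa
Ordering: 212.5 MPa (case 2) > 99.34 MPa (case 4) > 86.67 MPa (case 3) > 2.457 MPa (case 1)
Final answer: 2, 4, 3, 1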